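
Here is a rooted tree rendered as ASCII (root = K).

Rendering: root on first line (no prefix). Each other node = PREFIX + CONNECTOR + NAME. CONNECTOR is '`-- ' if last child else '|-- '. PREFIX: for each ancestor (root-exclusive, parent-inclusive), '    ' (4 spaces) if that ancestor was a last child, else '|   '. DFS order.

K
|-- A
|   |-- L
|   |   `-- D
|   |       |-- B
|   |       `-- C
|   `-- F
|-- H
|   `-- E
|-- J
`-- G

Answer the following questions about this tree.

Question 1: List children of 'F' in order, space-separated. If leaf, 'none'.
Answer: none

Derivation:
Node F's children (from adjacency): (leaf)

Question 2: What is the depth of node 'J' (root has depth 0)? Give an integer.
Answer: 1

Derivation:
Path from root to J: K -> J
Depth = number of edges = 1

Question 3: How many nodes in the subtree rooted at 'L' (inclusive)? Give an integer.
Answer: 4

Derivation:
Subtree rooted at L contains: B, C, D, L
Count = 4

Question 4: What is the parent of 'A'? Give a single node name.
Answer: K

Derivation:
Scan adjacency: A appears as child of K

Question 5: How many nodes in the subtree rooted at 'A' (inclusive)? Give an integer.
Subtree rooted at A contains: A, B, C, D, F, L
Count = 6

Answer: 6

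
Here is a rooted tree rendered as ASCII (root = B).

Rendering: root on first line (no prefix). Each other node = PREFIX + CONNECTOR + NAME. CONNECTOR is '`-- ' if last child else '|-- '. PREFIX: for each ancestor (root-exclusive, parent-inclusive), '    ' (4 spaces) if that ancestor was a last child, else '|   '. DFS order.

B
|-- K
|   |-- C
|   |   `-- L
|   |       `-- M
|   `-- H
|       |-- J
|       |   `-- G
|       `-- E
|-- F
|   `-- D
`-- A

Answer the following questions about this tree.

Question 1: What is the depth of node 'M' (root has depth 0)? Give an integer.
Answer: 4

Derivation:
Path from root to M: B -> K -> C -> L -> M
Depth = number of edges = 4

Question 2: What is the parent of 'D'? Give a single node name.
Answer: F

Derivation:
Scan adjacency: D appears as child of F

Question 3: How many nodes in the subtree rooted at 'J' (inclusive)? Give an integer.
Subtree rooted at J contains: G, J
Count = 2

Answer: 2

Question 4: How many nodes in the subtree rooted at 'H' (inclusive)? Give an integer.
Subtree rooted at H contains: E, G, H, J
Count = 4

Answer: 4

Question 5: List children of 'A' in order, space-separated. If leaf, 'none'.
Node A's children (from adjacency): (leaf)

Answer: none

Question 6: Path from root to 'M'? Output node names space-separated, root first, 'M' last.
Walk down from root: B -> K -> C -> L -> M

Answer: B K C L M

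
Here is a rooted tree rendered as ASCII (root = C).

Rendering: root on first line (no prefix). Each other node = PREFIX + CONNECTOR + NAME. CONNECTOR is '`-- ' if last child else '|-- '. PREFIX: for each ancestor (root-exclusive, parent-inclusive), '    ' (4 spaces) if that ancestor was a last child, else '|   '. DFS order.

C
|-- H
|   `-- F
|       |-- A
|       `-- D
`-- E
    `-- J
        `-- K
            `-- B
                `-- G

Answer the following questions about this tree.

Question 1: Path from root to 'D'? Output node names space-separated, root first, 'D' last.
Answer: C H F D

Derivation:
Walk down from root: C -> H -> F -> D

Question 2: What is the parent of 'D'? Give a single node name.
Scan adjacency: D appears as child of F

Answer: F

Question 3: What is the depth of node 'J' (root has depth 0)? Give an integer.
Answer: 2

Derivation:
Path from root to J: C -> E -> J
Depth = number of edges = 2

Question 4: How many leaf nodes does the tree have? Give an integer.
Leaves (nodes with no children): A, D, G

Answer: 3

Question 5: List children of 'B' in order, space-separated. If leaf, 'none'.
Answer: G

Derivation:
Node B's children (from adjacency): G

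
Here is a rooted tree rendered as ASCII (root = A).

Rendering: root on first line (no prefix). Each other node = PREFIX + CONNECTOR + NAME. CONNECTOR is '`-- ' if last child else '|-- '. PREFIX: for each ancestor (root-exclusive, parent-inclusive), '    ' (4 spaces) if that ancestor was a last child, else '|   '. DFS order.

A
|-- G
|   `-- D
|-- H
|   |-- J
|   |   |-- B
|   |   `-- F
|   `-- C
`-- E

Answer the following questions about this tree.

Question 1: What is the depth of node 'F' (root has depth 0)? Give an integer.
Path from root to F: A -> H -> J -> F
Depth = number of edges = 3

Answer: 3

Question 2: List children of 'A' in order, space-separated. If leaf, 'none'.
Answer: G H E

Derivation:
Node A's children (from adjacency): G, H, E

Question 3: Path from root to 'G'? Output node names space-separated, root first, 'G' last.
Walk down from root: A -> G

Answer: A G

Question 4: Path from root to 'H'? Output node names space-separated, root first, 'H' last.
Answer: A H

Derivation:
Walk down from root: A -> H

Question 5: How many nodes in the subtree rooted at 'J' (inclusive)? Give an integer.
Answer: 3

Derivation:
Subtree rooted at J contains: B, F, J
Count = 3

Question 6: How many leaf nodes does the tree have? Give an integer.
Answer: 5

Derivation:
Leaves (nodes with no children): B, C, D, E, F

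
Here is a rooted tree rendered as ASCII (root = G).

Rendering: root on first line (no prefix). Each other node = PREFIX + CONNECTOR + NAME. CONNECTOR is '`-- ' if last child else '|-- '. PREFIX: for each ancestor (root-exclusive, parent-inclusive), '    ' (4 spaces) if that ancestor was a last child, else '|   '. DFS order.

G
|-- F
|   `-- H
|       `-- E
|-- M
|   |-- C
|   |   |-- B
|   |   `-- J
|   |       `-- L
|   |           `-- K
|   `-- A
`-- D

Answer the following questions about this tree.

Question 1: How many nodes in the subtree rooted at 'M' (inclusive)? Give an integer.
Subtree rooted at M contains: A, B, C, J, K, L, M
Count = 7

Answer: 7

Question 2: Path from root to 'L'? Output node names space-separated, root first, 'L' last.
Walk down from root: G -> M -> C -> J -> L

Answer: G M C J L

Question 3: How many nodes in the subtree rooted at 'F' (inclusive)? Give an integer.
Subtree rooted at F contains: E, F, H
Count = 3

Answer: 3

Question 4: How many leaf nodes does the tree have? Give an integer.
Leaves (nodes with no children): A, B, D, E, K

Answer: 5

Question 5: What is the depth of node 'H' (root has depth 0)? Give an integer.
Path from root to H: G -> F -> H
Depth = number of edges = 2

Answer: 2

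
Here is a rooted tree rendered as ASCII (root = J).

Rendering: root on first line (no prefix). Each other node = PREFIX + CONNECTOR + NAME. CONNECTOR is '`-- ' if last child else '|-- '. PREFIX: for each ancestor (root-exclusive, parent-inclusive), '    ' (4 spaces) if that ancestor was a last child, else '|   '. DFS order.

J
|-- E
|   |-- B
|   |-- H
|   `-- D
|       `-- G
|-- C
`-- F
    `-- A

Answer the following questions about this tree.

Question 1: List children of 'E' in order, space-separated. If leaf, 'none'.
Answer: B H D

Derivation:
Node E's children (from adjacency): B, H, D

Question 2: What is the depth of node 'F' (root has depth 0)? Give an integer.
Path from root to F: J -> F
Depth = number of edges = 1

Answer: 1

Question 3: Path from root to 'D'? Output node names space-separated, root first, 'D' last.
Walk down from root: J -> E -> D

Answer: J E D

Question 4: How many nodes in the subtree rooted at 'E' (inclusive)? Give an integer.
Answer: 5

Derivation:
Subtree rooted at E contains: B, D, E, G, H
Count = 5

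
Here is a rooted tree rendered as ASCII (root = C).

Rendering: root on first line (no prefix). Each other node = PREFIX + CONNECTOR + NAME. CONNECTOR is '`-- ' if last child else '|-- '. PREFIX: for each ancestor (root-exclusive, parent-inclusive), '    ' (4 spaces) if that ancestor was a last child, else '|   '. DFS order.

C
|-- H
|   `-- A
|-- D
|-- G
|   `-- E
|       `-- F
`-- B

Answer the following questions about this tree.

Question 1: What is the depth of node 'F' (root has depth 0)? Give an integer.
Answer: 3

Derivation:
Path from root to F: C -> G -> E -> F
Depth = number of edges = 3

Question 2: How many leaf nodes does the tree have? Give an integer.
Answer: 4

Derivation:
Leaves (nodes with no children): A, B, D, F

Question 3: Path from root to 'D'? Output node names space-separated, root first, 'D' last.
Walk down from root: C -> D

Answer: C D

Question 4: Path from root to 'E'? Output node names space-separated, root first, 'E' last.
Answer: C G E

Derivation:
Walk down from root: C -> G -> E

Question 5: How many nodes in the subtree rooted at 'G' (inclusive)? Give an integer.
Answer: 3

Derivation:
Subtree rooted at G contains: E, F, G
Count = 3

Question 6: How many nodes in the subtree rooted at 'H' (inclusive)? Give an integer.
Answer: 2

Derivation:
Subtree rooted at H contains: A, H
Count = 2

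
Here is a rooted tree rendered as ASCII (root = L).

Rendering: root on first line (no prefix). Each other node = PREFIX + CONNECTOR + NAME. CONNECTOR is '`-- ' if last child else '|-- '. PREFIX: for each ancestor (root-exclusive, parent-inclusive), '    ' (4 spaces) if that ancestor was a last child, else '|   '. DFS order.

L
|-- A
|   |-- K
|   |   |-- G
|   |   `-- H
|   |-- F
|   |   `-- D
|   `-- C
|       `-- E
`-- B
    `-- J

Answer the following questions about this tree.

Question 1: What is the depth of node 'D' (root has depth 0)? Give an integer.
Answer: 3

Derivation:
Path from root to D: L -> A -> F -> D
Depth = number of edges = 3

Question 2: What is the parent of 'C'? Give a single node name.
Scan adjacency: C appears as child of A

Answer: A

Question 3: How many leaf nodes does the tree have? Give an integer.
Answer: 5

Derivation:
Leaves (nodes with no children): D, E, G, H, J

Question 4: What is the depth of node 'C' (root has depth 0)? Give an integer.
Answer: 2

Derivation:
Path from root to C: L -> A -> C
Depth = number of edges = 2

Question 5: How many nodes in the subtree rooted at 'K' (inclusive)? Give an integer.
Answer: 3

Derivation:
Subtree rooted at K contains: G, H, K
Count = 3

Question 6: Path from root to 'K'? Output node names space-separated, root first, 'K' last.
Answer: L A K

Derivation:
Walk down from root: L -> A -> K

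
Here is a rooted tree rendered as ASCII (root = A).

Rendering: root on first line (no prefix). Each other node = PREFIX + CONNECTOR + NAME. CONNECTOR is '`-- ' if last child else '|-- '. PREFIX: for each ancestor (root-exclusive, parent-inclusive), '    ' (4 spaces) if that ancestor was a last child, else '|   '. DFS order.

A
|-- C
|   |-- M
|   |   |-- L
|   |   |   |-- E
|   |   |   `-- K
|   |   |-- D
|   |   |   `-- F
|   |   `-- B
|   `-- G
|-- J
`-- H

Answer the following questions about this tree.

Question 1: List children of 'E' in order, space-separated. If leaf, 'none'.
Node E's children (from adjacency): (leaf)

Answer: none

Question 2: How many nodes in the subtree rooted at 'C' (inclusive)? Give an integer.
Answer: 9

Derivation:
Subtree rooted at C contains: B, C, D, E, F, G, K, L, M
Count = 9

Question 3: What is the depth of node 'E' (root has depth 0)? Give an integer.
Path from root to E: A -> C -> M -> L -> E
Depth = number of edges = 4

Answer: 4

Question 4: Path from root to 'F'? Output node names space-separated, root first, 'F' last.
Walk down from root: A -> C -> M -> D -> F

Answer: A C M D F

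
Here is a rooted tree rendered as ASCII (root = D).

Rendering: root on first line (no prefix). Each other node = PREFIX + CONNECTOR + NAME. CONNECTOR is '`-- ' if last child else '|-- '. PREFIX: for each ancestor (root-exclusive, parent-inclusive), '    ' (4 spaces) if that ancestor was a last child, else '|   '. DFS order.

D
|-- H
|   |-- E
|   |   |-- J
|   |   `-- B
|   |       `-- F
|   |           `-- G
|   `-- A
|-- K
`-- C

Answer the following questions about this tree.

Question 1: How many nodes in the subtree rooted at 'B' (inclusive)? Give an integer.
Subtree rooted at B contains: B, F, G
Count = 3

Answer: 3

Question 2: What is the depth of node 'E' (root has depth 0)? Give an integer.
Answer: 2

Derivation:
Path from root to E: D -> H -> E
Depth = number of edges = 2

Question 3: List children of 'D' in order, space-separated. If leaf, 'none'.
Node D's children (from adjacency): H, K, C

Answer: H K C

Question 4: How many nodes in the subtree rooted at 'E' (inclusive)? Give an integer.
Answer: 5

Derivation:
Subtree rooted at E contains: B, E, F, G, J
Count = 5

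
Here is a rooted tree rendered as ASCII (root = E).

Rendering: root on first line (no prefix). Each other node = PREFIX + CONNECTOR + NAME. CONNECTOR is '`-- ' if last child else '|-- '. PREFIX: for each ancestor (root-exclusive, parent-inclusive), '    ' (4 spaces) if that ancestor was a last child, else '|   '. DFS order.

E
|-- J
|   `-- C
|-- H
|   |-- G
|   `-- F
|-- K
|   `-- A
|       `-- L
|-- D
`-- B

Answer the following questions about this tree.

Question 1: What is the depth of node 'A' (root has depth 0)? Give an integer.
Answer: 2

Derivation:
Path from root to A: E -> K -> A
Depth = number of edges = 2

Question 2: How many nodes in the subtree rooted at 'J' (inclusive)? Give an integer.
Answer: 2

Derivation:
Subtree rooted at J contains: C, J
Count = 2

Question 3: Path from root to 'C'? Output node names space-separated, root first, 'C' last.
Walk down from root: E -> J -> C

Answer: E J C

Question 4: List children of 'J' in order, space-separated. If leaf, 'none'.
Node J's children (from adjacency): C

Answer: C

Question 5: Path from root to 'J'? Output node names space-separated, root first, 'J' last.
Answer: E J

Derivation:
Walk down from root: E -> J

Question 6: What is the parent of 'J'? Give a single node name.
Scan adjacency: J appears as child of E

Answer: E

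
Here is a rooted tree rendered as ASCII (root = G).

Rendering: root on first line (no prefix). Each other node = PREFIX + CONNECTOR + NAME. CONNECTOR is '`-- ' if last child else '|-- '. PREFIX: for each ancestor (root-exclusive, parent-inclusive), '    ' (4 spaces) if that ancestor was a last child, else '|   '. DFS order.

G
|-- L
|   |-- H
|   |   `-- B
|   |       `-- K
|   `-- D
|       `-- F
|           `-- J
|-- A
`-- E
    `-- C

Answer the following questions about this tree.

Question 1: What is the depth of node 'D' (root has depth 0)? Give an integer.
Path from root to D: G -> L -> D
Depth = number of edges = 2

Answer: 2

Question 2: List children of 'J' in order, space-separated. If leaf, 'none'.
Answer: none

Derivation:
Node J's children (from adjacency): (leaf)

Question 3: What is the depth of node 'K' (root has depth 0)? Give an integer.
Answer: 4

Derivation:
Path from root to K: G -> L -> H -> B -> K
Depth = number of edges = 4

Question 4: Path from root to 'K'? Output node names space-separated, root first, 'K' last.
Walk down from root: G -> L -> H -> B -> K

Answer: G L H B K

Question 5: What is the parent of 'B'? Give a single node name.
Scan adjacency: B appears as child of H

Answer: H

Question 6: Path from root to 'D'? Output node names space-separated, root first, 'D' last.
Answer: G L D

Derivation:
Walk down from root: G -> L -> D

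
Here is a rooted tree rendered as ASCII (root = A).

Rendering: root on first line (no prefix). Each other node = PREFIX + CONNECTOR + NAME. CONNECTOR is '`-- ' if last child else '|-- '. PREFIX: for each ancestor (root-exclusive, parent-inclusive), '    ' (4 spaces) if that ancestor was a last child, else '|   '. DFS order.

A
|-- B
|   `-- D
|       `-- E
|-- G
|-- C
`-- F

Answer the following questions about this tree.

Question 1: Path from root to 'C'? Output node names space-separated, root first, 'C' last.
Walk down from root: A -> C

Answer: A C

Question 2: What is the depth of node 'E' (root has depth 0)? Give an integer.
Answer: 3

Derivation:
Path from root to E: A -> B -> D -> E
Depth = number of edges = 3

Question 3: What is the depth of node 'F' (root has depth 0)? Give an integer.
Answer: 1

Derivation:
Path from root to F: A -> F
Depth = number of edges = 1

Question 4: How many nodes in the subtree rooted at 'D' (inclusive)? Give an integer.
Subtree rooted at D contains: D, E
Count = 2

Answer: 2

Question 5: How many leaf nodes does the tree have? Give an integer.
Leaves (nodes with no children): C, E, F, G

Answer: 4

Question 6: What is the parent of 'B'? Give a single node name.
Answer: A

Derivation:
Scan adjacency: B appears as child of A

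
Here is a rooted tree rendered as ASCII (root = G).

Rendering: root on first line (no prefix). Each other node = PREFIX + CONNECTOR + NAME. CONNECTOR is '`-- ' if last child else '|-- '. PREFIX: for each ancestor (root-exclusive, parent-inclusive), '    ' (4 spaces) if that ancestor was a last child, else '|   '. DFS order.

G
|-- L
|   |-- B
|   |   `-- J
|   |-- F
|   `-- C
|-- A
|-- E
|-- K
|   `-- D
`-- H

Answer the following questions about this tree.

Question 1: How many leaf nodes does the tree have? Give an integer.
Answer: 7

Derivation:
Leaves (nodes with no children): A, C, D, E, F, H, J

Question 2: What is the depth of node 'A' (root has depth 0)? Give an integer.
Answer: 1

Derivation:
Path from root to A: G -> A
Depth = number of edges = 1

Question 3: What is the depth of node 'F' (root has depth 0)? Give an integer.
Answer: 2

Derivation:
Path from root to F: G -> L -> F
Depth = number of edges = 2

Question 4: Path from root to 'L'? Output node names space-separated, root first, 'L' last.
Answer: G L

Derivation:
Walk down from root: G -> L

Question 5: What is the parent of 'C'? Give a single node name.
Answer: L

Derivation:
Scan adjacency: C appears as child of L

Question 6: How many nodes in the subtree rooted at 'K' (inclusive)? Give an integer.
Subtree rooted at K contains: D, K
Count = 2

Answer: 2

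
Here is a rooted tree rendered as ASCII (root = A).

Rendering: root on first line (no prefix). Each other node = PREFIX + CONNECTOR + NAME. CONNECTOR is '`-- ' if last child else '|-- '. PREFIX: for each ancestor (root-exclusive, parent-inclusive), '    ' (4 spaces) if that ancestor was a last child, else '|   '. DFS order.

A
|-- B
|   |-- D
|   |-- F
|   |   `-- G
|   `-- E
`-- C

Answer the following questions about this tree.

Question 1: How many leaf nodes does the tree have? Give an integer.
Answer: 4

Derivation:
Leaves (nodes with no children): C, D, E, G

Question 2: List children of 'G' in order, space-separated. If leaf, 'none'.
Node G's children (from adjacency): (leaf)

Answer: none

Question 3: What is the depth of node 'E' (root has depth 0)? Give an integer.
Answer: 2

Derivation:
Path from root to E: A -> B -> E
Depth = number of edges = 2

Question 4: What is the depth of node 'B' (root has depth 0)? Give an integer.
Answer: 1

Derivation:
Path from root to B: A -> B
Depth = number of edges = 1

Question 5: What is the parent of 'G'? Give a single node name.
Answer: F

Derivation:
Scan adjacency: G appears as child of F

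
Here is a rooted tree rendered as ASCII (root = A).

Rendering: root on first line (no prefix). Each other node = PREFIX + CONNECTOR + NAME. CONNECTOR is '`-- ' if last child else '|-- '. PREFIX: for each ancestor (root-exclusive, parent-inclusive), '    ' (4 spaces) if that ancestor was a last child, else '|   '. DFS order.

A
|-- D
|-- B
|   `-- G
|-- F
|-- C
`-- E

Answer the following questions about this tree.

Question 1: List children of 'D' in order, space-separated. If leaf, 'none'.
Node D's children (from adjacency): (leaf)

Answer: none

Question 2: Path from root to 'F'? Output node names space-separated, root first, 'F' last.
Answer: A F

Derivation:
Walk down from root: A -> F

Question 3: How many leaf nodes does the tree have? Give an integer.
Answer: 5

Derivation:
Leaves (nodes with no children): C, D, E, F, G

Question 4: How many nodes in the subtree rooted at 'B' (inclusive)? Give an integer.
Answer: 2

Derivation:
Subtree rooted at B contains: B, G
Count = 2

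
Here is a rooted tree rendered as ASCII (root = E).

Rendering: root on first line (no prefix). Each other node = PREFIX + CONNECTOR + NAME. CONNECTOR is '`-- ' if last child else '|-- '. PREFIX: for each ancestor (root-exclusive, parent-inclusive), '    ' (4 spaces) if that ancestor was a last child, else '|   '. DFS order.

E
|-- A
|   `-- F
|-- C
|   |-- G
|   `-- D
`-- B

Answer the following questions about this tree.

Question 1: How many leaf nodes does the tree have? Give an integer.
Leaves (nodes with no children): B, D, F, G

Answer: 4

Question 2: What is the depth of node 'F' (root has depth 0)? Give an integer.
Answer: 2

Derivation:
Path from root to F: E -> A -> F
Depth = number of edges = 2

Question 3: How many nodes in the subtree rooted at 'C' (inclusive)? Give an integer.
Subtree rooted at C contains: C, D, G
Count = 3

Answer: 3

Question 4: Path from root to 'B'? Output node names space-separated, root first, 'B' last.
Walk down from root: E -> B

Answer: E B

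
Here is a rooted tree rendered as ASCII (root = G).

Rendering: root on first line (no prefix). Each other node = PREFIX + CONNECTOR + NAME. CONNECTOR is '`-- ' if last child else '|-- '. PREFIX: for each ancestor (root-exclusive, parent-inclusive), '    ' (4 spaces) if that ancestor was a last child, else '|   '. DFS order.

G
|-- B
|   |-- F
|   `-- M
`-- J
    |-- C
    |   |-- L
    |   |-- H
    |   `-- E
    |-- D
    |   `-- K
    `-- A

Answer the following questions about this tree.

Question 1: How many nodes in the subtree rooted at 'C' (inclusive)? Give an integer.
Answer: 4

Derivation:
Subtree rooted at C contains: C, E, H, L
Count = 4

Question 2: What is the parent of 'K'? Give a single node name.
Answer: D

Derivation:
Scan adjacency: K appears as child of D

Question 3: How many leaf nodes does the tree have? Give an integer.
Leaves (nodes with no children): A, E, F, H, K, L, M

Answer: 7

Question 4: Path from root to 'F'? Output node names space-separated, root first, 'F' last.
Walk down from root: G -> B -> F

Answer: G B F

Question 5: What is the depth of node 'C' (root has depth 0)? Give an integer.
Path from root to C: G -> J -> C
Depth = number of edges = 2

Answer: 2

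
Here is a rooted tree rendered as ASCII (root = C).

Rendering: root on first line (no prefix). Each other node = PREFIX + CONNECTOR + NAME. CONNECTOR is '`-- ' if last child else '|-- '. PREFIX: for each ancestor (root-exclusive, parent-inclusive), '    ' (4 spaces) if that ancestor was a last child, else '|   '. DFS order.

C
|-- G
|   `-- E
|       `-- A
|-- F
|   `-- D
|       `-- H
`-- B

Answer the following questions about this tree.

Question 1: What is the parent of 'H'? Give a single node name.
Answer: D

Derivation:
Scan adjacency: H appears as child of D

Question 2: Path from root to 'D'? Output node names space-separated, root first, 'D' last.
Answer: C F D

Derivation:
Walk down from root: C -> F -> D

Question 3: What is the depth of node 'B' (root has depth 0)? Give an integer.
Path from root to B: C -> B
Depth = number of edges = 1

Answer: 1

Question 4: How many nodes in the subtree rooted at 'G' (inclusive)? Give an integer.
Subtree rooted at G contains: A, E, G
Count = 3

Answer: 3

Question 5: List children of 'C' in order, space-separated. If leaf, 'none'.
Answer: G F B

Derivation:
Node C's children (from adjacency): G, F, B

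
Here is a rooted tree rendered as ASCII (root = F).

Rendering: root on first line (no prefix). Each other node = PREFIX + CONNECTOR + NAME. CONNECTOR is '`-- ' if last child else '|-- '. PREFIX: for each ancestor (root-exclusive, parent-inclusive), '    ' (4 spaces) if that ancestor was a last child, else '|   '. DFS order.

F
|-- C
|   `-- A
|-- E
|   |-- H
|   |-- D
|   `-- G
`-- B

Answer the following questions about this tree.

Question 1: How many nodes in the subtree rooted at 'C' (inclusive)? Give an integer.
Answer: 2

Derivation:
Subtree rooted at C contains: A, C
Count = 2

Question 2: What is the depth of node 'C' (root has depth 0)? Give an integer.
Answer: 1

Derivation:
Path from root to C: F -> C
Depth = number of edges = 1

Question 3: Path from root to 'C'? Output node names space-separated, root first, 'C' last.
Walk down from root: F -> C

Answer: F C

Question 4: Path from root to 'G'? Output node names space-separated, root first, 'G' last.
Walk down from root: F -> E -> G

Answer: F E G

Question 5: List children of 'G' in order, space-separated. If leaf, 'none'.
Answer: none

Derivation:
Node G's children (from adjacency): (leaf)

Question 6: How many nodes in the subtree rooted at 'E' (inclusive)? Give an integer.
Answer: 4

Derivation:
Subtree rooted at E contains: D, E, G, H
Count = 4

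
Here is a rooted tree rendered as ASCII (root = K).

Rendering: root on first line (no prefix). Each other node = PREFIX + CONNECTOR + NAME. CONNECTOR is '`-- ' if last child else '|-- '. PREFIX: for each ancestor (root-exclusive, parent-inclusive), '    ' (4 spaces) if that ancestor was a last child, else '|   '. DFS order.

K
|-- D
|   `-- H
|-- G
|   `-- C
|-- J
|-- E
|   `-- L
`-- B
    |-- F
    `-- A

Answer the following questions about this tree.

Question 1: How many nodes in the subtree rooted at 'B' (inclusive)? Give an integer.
Answer: 3

Derivation:
Subtree rooted at B contains: A, B, F
Count = 3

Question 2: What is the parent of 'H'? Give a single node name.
Answer: D

Derivation:
Scan adjacency: H appears as child of D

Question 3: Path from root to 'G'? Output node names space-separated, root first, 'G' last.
Answer: K G

Derivation:
Walk down from root: K -> G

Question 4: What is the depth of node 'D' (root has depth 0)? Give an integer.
Answer: 1

Derivation:
Path from root to D: K -> D
Depth = number of edges = 1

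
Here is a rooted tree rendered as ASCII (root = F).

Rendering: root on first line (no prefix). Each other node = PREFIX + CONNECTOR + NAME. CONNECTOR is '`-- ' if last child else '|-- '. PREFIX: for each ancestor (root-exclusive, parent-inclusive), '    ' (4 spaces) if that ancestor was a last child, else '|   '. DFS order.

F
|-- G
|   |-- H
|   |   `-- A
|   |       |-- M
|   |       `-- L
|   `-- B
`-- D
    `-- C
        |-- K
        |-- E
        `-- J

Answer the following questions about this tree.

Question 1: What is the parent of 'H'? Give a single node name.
Answer: G

Derivation:
Scan adjacency: H appears as child of G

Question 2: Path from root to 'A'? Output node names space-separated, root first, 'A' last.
Answer: F G H A

Derivation:
Walk down from root: F -> G -> H -> A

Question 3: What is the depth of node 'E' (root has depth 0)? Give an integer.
Path from root to E: F -> D -> C -> E
Depth = number of edges = 3

Answer: 3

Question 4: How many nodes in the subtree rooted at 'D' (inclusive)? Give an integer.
Answer: 5

Derivation:
Subtree rooted at D contains: C, D, E, J, K
Count = 5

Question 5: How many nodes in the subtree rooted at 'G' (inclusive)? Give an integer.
Subtree rooted at G contains: A, B, G, H, L, M
Count = 6

Answer: 6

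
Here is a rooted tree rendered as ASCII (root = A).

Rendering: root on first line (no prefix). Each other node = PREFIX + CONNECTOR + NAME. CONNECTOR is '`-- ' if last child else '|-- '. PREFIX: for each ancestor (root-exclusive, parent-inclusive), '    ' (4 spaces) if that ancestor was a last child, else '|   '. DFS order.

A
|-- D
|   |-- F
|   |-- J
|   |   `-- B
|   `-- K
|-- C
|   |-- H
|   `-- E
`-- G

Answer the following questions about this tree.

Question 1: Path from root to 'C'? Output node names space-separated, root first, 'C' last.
Walk down from root: A -> C

Answer: A C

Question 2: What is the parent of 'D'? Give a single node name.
Scan adjacency: D appears as child of A

Answer: A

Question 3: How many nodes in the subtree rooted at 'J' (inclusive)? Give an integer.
Subtree rooted at J contains: B, J
Count = 2

Answer: 2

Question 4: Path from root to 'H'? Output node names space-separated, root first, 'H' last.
Walk down from root: A -> C -> H

Answer: A C H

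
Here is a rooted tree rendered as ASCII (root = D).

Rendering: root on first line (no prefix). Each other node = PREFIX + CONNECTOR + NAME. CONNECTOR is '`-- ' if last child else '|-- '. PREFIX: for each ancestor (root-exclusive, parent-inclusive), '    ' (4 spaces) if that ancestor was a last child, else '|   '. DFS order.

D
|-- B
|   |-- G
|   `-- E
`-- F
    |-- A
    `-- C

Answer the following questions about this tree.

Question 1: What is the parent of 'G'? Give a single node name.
Answer: B

Derivation:
Scan adjacency: G appears as child of B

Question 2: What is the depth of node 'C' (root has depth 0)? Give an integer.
Answer: 2

Derivation:
Path from root to C: D -> F -> C
Depth = number of edges = 2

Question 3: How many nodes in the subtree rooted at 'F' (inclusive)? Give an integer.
Answer: 3

Derivation:
Subtree rooted at F contains: A, C, F
Count = 3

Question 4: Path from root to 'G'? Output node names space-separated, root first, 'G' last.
Walk down from root: D -> B -> G

Answer: D B G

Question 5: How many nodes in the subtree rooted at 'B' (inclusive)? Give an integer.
Subtree rooted at B contains: B, E, G
Count = 3

Answer: 3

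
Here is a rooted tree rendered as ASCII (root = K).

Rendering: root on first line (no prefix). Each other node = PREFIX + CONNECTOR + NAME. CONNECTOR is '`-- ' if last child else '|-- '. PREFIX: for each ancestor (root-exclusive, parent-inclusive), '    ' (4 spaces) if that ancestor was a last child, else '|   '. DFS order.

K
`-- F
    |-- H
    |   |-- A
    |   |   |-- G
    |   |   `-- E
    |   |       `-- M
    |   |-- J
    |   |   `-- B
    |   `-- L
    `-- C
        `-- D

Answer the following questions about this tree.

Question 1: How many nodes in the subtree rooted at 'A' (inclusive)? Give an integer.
Answer: 4

Derivation:
Subtree rooted at A contains: A, E, G, M
Count = 4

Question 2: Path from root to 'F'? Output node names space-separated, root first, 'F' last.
Answer: K F

Derivation:
Walk down from root: K -> F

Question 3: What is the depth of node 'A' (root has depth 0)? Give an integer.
Path from root to A: K -> F -> H -> A
Depth = number of edges = 3

Answer: 3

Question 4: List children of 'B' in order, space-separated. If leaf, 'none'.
Node B's children (from adjacency): (leaf)

Answer: none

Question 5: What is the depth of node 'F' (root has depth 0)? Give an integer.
Answer: 1

Derivation:
Path from root to F: K -> F
Depth = number of edges = 1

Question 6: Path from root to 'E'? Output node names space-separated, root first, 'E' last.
Walk down from root: K -> F -> H -> A -> E

Answer: K F H A E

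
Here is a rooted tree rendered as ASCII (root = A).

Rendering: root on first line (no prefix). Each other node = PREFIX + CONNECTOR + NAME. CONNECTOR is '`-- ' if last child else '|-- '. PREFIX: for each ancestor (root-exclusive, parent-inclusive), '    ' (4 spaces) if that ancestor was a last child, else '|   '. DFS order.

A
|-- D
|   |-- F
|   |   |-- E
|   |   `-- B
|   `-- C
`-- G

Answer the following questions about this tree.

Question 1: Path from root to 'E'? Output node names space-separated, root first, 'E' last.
Walk down from root: A -> D -> F -> E

Answer: A D F E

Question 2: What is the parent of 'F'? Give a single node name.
Answer: D

Derivation:
Scan adjacency: F appears as child of D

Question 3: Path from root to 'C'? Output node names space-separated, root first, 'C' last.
Walk down from root: A -> D -> C

Answer: A D C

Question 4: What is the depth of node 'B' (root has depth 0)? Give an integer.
Path from root to B: A -> D -> F -> B
Depth = number of edges = 3

Answer: 3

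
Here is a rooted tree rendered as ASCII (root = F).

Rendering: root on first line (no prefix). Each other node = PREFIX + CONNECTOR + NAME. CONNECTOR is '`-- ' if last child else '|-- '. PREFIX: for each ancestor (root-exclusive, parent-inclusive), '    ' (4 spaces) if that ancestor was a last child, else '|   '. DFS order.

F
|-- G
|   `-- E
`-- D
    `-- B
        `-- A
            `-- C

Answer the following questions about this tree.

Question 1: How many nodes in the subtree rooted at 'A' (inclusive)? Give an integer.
Subtree rooted at A contains: A, C
Count = 2

Answer: 2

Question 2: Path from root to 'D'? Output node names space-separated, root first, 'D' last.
Walk down from root: F -> D

Answer: F D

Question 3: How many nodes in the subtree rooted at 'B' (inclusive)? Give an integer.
Answer: 3

Derivation:
Subtree rooted at B contains: A, B, C
Count = 3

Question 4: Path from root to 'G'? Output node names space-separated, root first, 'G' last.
Walk down from root: F -> G

Answer: F G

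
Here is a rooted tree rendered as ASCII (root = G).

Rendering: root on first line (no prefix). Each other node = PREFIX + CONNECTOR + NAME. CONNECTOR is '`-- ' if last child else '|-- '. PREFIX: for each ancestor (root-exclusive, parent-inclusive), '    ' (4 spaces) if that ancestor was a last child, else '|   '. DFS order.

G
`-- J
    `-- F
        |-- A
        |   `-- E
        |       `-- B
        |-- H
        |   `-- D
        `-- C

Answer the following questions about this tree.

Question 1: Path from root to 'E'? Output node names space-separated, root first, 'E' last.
Answer: G J F A E

Derivation:
Walk down from root: G -> J -> F -> A -> E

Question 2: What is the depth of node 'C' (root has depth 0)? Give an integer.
Path from root to C: G -> J -> F -> C
Depth = number of edges = 3

Answer: 3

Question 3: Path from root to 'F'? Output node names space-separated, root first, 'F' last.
Answer: G J F

Derivation:
Walk down from root: G -> J -> F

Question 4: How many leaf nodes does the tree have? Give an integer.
Leaves (nodes with no children): B, C, D

Answer: 3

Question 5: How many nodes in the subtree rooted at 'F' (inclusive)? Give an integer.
Answer: 7

Derivation:
Subtree rooted at F contains: A, B, C, D, E, F, H
Count = 7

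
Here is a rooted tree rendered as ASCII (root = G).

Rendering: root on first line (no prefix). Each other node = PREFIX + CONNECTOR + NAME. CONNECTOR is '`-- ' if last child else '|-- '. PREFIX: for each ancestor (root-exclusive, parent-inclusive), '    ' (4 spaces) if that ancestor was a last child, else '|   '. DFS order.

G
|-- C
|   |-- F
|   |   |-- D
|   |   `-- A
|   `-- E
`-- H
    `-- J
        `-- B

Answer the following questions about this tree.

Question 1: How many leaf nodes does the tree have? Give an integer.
Answer: 4

Derivation:
Leaves (nodes with no children): A, B, D, E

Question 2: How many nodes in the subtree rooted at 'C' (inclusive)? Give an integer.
Subtree rooted at C contains: A, C, D, E, F
Count = 5

Answer: 5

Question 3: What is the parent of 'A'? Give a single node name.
Scan adjacency: A appears as child of F

Answer: F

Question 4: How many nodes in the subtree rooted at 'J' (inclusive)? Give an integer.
Answer: 2

Derivation:
Subtree rooted at J contains: B, J
Count = 2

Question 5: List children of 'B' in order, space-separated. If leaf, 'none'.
Node B's children (from adjacency): (leaf)

Answer: none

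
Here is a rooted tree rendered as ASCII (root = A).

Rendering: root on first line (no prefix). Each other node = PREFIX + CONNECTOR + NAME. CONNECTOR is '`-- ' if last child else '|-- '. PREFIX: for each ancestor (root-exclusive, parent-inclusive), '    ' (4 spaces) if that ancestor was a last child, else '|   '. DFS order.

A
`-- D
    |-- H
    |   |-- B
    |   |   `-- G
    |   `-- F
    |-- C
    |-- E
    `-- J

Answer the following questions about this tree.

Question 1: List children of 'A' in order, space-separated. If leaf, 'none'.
Node A's children (from adjacency): D

Answer: D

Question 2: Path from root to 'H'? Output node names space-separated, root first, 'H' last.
Walk down from root: A -> D -> H

Answer: A D H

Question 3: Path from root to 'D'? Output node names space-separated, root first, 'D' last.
Walk down from root: A -> D

Answer: A D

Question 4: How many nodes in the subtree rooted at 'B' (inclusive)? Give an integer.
Subtree rooted at B contains: B, G
Count = 2

Answer: 2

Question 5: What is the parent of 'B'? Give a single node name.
Scan adjacency: B appears as child of H

Answer: H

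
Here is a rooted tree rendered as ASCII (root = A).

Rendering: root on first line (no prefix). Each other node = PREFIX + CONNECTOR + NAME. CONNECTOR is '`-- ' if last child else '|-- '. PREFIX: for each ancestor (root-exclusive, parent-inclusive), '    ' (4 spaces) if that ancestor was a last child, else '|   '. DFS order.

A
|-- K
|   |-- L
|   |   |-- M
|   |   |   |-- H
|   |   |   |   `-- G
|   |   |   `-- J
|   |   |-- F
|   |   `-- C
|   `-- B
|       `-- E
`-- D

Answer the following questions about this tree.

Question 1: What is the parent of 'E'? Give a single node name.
Answer: B

Derivation:
Scan adjacency: E appears as child of B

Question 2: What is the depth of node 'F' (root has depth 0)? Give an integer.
Answer: 3

Derivation:
Path from root to F: A -> K -> L -> F
Depth = number of edges = 3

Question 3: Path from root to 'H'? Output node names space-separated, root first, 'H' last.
Walk down from root: A -> K -> L -> M -> H

Answer: A K L M H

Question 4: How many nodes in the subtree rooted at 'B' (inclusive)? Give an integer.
Answer: 2

Derivation:
Subtree rooted at B contains: B, E
Count = 2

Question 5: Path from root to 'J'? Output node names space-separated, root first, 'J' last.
Answer: A K L M J

Derivation:
Walk down from root: A -> K -> L -> M -> J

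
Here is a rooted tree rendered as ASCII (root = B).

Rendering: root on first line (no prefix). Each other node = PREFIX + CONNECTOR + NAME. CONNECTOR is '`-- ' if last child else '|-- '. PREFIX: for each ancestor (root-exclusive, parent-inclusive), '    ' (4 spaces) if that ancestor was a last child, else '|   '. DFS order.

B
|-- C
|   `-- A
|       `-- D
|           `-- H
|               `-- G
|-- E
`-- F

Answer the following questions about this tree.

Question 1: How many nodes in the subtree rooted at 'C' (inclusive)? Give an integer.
Subtree rooted at C contains: A, C, D, G, H
Count = 5

Answer: 5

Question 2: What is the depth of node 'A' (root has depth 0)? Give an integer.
Answer: 2

Derivation:
Path from root to A: B -> C -> A
Depth = number of edges = 2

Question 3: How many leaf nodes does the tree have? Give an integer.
Leaves (nodes with no children): E, F, G

Answer: 3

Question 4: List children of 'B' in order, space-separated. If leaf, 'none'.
Answer: C E F

Derivation:
Node B's children (from adjacency): C, E, F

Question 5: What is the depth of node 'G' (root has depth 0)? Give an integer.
Path from root to G: B -> C -> A -> D -> H -> G
Depth = number of edges = 5

Answer: 5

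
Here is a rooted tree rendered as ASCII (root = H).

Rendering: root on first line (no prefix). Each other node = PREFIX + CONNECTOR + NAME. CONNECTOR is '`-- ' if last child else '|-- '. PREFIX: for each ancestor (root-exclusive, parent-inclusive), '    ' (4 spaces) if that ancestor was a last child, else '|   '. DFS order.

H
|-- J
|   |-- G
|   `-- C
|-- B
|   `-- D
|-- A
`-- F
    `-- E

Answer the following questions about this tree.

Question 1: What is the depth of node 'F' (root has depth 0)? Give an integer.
Path from root to F: H -> F
Depth = number of edges = 1

Answer: 1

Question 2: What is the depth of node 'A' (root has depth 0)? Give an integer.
Answer: 1

Derivation:
Path from root to A: H -> A
Depth = number of edges = 1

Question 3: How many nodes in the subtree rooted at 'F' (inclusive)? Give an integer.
Subtree rooted at F contains: E, F
Count = 2

Answer: 2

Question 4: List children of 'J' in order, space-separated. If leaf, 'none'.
Answer: G C

Derivation:
Node J's children (from adjacency): G, C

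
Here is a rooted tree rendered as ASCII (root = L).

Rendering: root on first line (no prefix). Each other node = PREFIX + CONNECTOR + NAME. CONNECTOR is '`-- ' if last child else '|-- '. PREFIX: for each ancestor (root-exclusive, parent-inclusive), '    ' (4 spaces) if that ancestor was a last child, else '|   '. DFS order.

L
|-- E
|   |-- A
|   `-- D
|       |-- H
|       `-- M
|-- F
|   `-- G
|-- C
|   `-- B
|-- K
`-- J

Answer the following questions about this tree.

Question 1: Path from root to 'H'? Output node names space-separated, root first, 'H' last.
Walk down from root: L -> E -> D -> H

Answer: L E D H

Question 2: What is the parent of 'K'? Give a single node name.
Scan adjacency: K appears as child of L

Answer: L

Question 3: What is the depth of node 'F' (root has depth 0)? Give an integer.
Answer: 1

Derivation:
Path from root to F: L -> F
Depth = number of edges = 1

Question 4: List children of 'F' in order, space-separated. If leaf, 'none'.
Answer: G

Derivation:
Node F's children (from adjacency): G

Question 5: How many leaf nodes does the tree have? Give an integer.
Answer: 7

Derivation:
Leaves (nodes with no children): A, B, G, H, J, K, M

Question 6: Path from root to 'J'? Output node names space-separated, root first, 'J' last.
Answer: L J

Derivation:
Walk down from root: L -> J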